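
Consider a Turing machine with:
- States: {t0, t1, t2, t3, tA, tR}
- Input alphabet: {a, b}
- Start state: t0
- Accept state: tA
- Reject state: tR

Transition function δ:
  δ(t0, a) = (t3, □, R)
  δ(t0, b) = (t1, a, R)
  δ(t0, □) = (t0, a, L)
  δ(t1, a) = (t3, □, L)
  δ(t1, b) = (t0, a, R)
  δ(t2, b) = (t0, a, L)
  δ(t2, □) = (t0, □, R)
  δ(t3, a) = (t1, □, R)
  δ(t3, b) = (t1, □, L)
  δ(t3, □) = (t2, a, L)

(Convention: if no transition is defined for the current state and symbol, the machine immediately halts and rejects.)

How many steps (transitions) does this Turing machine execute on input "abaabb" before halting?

Execution trace:
Initial: [t0]abaabb
Step 1: δ(t0, a) = (t3, □, R) → □[t3]baabb
Step 2: δ(t3, b) = (t1, □, L) → [t1]□□aabb

No transition is defined for δ(t1, □). By convention the machine halts and rejects.

The machine executed 2 steps before halting.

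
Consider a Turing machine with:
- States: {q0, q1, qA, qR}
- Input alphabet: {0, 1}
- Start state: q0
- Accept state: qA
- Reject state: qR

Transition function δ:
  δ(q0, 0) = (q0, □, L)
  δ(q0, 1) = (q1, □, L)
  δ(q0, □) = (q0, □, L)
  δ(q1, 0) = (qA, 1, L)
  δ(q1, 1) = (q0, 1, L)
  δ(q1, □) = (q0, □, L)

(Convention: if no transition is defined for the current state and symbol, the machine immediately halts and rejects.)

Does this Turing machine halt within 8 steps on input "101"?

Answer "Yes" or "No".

Execution trace:
Initial: [q0]101
Step 1: δ(q0, 1) = (q1, □, L) → [q1]□□01
Step 2: δ(q1, □) = (q0, □, L) → [q0]□□□01
Step 3: δ(q0, □) = (q0, □, L) → [q0]□□□□01
Step 4: δ(q0, □) = (q0, □, L) → [q0]□□□□□01
Step 5: δ(q0, □) = (q0, □, L) → [q0]□□□□□□01
Step 6: δ(q0, □) = (q0, □, L) → [q0]□□□□□□□01
Step 7: δ(q0, □) = (q0, □, L) → [q0]□□□□□□□□01
Step 8: δ(q0, □) = (q0, □, L) → [q0]□□□□□□□□□01

The machine has not reached a halting state after 8 steps.
The machine did not halt within the 8-step bound.

Answer: No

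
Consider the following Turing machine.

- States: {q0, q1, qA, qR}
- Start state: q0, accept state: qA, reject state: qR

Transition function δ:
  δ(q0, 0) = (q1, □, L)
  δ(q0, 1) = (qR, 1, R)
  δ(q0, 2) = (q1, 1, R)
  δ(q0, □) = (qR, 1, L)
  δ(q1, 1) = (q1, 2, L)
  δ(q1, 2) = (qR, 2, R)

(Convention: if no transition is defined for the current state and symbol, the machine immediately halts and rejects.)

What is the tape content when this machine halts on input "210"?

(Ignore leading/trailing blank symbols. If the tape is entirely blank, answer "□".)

Execution trace:
Initial: [q0]210
Step 1: δ(q0, 2) = (q1, 1, R) → 1[q1]10
Step 2: δ(q1, 1) = (q1, 2, L) → [q1]120
Step 3: δ(q1, 1) = (q1, 2, L) → [q1]□220

No transition is defined for δ(q1, □). By convention the machine halts and rejects.

Final tape (ignoring leading/trailing blanks): 220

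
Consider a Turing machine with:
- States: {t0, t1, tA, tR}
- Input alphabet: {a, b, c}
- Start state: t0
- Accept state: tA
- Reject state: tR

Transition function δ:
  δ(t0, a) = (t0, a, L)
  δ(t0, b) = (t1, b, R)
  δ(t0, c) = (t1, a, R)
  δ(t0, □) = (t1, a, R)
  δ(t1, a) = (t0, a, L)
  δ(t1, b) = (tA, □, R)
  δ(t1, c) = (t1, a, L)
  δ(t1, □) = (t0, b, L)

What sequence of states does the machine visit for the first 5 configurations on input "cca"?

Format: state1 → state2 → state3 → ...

Execution trace:
Initial: [t0]cca
Step 1: δ(t0, c) = (t1, a, R) → a[t1]ca
Step 2: δ(t1, c) = (t1, a, L) → [t1]aaa
Step 3: δ(t1, a) = (t0, a, L) → [t0]□aaa
Step 4: δ(t0, □) = (t1, a, R) → a[t1]aaa

State sequence: t0 → t1 → t1 → t0 → t1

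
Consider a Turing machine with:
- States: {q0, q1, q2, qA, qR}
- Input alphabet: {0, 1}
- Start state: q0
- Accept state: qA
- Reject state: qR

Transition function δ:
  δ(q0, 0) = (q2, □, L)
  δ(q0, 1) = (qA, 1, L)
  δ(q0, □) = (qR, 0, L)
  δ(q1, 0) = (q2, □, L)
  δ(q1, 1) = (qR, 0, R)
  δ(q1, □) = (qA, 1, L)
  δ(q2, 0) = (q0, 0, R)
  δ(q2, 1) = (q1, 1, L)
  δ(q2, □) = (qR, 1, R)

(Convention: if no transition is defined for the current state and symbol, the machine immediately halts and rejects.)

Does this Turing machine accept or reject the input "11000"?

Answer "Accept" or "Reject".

Execution trace:
Initial: [q0]11000
Step 1: δ(q0, 1) = (qA, 1, L) → [qA]□11000

The machine reaches the accept state qA and halts.

Answer: Accept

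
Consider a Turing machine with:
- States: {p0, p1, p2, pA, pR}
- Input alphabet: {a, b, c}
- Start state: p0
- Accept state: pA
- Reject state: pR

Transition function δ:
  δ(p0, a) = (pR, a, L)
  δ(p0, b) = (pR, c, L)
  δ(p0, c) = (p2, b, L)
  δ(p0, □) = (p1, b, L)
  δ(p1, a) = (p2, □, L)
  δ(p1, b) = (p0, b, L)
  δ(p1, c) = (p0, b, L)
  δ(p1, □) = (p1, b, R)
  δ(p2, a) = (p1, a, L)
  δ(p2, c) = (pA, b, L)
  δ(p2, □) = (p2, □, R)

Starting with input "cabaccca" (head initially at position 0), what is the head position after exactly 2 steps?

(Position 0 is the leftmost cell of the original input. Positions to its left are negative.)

Execution trace (head position shown):
Step 0: [p0]cabaccca  (head at position 0)
Step 1: move left → [p2]□babaccca  (head at position -1)
Step 2: move right → □[p2]babaccca  (head at position 0)

After 2 steps, the head is at position 0.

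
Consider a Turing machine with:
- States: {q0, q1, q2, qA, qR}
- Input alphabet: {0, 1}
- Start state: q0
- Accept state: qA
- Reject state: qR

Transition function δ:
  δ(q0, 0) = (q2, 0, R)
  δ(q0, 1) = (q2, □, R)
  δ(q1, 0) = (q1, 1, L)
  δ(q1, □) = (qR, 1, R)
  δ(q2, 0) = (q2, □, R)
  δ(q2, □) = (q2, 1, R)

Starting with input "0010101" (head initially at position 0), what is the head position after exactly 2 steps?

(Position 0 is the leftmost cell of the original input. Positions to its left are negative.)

Execution trace (head position shown):
Step 0: [q0]0010101  (head at position 0)
Step 1: move right → 0[q2]010101  (head at position 1)
Step 2: move right → 0□[q2]10101  (head at position 2)

After 2 steps, the head is at position 2.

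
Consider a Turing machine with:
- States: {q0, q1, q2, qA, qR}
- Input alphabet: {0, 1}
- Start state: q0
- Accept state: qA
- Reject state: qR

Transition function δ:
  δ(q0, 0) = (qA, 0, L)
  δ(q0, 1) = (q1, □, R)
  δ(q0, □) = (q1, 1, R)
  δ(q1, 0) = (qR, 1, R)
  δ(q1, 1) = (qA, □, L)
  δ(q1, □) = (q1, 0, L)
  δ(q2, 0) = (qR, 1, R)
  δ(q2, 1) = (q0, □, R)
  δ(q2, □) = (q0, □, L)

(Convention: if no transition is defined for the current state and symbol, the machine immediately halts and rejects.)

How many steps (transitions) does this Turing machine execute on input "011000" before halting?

Execution trace:
Initial: [q0]011000
Step 1: δ(q0, 0) = (qA, 0, L) → [qA]□011000

The machine reaches the accept state qA and halts.

The machine executed 1 step before halting.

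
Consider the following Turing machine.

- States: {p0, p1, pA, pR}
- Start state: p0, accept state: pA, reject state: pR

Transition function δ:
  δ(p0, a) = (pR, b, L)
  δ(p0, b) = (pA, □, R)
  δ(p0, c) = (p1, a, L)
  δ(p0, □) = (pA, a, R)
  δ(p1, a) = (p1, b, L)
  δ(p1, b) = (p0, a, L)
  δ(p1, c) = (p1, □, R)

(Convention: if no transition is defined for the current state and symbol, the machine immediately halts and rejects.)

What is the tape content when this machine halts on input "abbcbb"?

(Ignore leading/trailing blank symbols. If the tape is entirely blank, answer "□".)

Execution trace:
Initial: [p0]abbcbb
Step 1: δ(p0, a) = (pR, b, L) → [pR]□bbbcbb

The machine reaches the reject state pR and halts.

Final tape (ignoring leading/trailing blanks): bbbcbb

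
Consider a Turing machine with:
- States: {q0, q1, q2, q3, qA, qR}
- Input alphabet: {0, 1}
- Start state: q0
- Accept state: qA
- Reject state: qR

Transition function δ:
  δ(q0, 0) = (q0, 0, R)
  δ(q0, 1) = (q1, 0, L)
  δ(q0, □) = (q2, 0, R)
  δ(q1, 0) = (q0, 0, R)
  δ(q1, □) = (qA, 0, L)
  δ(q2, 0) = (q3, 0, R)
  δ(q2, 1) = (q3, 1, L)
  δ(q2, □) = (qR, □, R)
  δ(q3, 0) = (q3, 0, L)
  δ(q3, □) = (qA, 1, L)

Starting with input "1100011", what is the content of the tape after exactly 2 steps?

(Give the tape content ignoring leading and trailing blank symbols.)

Execution trace:
Initial: [q0]1100011
Step 1: δ(q0, 1) = (q1, 0, L) → [q1]□0100011
Step 2: δ(q1, □) = (qA, 0, L) → [qA]□00100011

The machine reaches the accept state qA and halts.

After 2 steps, the tape (ignoring leading/trailing blanks) is: 00100011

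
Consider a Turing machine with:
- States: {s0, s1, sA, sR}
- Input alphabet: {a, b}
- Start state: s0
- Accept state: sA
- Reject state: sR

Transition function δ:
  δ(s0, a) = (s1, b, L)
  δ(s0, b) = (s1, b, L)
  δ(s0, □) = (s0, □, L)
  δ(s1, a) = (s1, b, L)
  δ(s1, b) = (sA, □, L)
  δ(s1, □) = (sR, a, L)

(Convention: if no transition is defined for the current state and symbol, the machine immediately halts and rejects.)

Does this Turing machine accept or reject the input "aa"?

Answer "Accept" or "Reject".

Execution trace:
Initial: [s0]aa
Step 1: δ(s0, a) = (s1, b, L) → [s1]□ba
Step 2: δ(s1, □) = (sR, a, L) → [sR]□aba

The machine reaches the reject state sR and halts.

Answer: Reject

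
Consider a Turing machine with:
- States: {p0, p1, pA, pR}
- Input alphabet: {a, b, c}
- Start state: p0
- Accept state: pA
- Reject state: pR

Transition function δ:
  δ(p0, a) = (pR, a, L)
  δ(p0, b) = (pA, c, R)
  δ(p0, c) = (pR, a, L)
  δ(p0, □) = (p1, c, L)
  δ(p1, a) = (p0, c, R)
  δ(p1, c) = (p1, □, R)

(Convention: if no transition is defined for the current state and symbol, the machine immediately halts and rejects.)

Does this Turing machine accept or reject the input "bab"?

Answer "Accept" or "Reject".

Execution trace:
Initial: [p0]bab
Step 1: δ(p0, b) = (pA, c, R) → c[pA]ab

The machine reaches the accept state pA and halts.

Answer: Accept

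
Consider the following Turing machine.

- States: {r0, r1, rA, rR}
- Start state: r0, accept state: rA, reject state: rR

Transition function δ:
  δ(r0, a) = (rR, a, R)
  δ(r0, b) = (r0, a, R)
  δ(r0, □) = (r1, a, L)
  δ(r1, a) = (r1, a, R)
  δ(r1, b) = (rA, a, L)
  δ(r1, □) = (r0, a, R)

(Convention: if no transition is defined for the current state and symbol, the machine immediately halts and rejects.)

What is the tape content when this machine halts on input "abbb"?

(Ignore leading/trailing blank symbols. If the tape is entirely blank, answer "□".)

Execution trace:
Initial: [r0]abbb
Step 1: δ(r0, a) = (rR, a, R) → a[rR]bbb

The machine reaches the reject state rR and halts.

Final tape (ignoring leading/trailing blanks): abbb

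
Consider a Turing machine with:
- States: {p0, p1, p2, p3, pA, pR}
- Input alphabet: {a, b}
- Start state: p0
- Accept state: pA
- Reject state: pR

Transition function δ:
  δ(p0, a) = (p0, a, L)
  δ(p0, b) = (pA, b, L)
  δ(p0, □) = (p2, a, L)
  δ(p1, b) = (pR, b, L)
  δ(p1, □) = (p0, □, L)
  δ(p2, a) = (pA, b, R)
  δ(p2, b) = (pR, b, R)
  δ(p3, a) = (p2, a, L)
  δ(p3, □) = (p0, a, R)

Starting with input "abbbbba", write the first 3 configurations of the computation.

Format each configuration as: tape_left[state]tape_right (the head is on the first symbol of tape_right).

Transitions applied:
Step 1: δ(p0, a) = (p0, a, L)
Step 2: δ(p0, □) = (p2, a, L)

The first 3 configurations are:
[p0]abbbbba ⊢ [p0]□abbbbba ⊢ [p2]□aabbbbba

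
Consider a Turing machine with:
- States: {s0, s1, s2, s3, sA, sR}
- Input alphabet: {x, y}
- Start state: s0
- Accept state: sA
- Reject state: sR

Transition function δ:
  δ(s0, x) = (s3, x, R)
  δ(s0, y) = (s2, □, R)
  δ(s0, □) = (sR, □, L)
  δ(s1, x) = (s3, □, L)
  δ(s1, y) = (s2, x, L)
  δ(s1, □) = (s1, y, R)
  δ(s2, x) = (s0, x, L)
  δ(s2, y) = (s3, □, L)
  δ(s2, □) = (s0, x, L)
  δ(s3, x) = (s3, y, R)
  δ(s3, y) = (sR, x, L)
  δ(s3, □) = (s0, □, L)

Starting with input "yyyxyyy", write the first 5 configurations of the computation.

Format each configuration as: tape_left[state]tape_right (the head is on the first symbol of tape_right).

Transitions applied:
Step 1: δ(s0, y) = (s2, □, R)
Step 2: δ(s2, y) = (s3, □, L)
Step 3: δ(s3, □) = (s0, □, L)
Step 4: δ(s0, □) = (sR, □, L)

The first 5 configurations are:
[s0]yyyxyyy ⊢ □[s2]yyxyyy ⊢ [s3]□□yxyyy ⊢ [s0]□□□yxyyy ⊢ [sR]□□□□yxyyy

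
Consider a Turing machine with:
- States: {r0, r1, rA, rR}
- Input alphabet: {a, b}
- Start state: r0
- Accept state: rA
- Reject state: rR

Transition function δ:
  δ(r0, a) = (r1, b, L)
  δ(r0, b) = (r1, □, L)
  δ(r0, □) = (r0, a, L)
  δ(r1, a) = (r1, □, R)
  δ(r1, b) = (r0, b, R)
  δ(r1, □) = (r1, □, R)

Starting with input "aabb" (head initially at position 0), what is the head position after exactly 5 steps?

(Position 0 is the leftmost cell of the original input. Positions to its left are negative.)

Execution trace (head position shown):
Step 0: [r0]aabb  (head at position 0)
Step 1: move left → [r1]□babb  (head at position -1)
Step 2: move right → □[r1]babb  (head at position 0)
Step 3: move right → □b[r0]abb  (head at position 1)
Step 4: move left → □[r1]bbbb  (head at position 0)
Step 5: move right → □b[r0]bbb  (head at position 1)

After 5 steps, the head is at position 1.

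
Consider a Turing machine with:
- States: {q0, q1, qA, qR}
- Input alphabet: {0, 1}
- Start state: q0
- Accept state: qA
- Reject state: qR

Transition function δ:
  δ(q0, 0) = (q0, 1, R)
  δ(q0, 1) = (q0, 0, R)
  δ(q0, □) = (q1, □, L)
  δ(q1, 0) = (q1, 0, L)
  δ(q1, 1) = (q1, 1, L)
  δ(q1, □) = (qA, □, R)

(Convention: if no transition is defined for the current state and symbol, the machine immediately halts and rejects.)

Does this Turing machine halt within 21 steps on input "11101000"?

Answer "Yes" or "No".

Execution trace:
Initial: [q0]11101000
Step 1: δ(q0, 1) = (q0, 0, R) → 0[q0]1101000
Step 2: δ(q0, 1) = (q0, 0, R) → 00[q0]101000
Step 3: δ(q0, 1) = (q0, 0, R) → 000[q0]01000
Step 4: δ(q0, 0) = (q0, 1, R) → 0001[q0]1000
Step 5: δ(q0, 1) = (q0, 0, R) → 00010[q0]000
Step 6: δ(q0, 0) = (q0, 1, R) → 000101[q0]00
Step 7: δ(q0, 0) = (q0, 1, R) → 0001011[q0]0
Step 8: δ(q0, 0) = (q0, 1, R) → 00010111[q0]□
Step 9: δ(q0, □) = (q1, □, L) → 0001011[q1]1□
Step 10: δ(q1, 1) = (q1, 1, L) → 000101[q1]11□
Step 11: δ(q1, 1) = (q1, 1, L) → 00010[q1]111□
Step 12: δ(q1, 1) = (q1, 1, L) → 0001[q1]0111□
Step 13: δ(q1, 0) = (q1, 0, L) → 000[q1]10111□
Step 14: δ(q1, 1) = (q1, 1, L) → 00[q1]010111□
Step 15: δ(q1, 0) = (q1, 0, L) → 0[q1]0010111□
Step 16: δ(q1, 0) = (q1, 0, L) → [q1]00010111□
Step 17: δ(q1, 0) = (q1, 0, L) → [q1]□00010111□
Step 18: δ(q1, □) = (qA, □, R) → □[qA]00010111□

The machine reaches the accept state qA and halts.
The machine halted after 18 steps (within the 21-step bound).

Answer: Yes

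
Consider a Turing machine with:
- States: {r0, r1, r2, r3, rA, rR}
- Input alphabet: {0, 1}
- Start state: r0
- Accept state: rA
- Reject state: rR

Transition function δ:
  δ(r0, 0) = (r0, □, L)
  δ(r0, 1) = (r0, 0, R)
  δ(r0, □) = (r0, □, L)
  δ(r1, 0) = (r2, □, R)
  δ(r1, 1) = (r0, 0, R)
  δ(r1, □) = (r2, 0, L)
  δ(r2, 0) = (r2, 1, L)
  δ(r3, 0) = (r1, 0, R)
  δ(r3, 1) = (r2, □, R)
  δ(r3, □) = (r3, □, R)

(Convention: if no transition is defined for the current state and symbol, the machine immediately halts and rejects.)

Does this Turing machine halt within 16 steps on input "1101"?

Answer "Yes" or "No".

Execution trace:
Initial: [r0]1101
Step 1: δ(r0, 1) = (r0, 0, R) → 0[r0]101
Step 2: δ(r0, 1) = (r0, 0, R) → 00[r0]01
Step 3: δ(r0, 0) = (r0, □, L) → 0[r0]0□1
Step 4: δ(r0, 0) = (r0, □, L) → [r0]0□□1
Step 5: δ(r0, 0) = (r0, □, L) → [r0]□□□□1
Step 6: δ(r0, □) = (r0, □, L) → [r0]□□□□□1
Step 7: δ(r0, □) = (r0, □, L) → [r0]□□□□□□1
Step 8: δ(r0, □) = (r0, □, L) → [r0]□□□□□□□1
Step 9: δ(r0, □) = (r0, □, L) → [r0]□□□□□□□□1
Step 10: δ(r0, □) = (r0, □, L) → [r0]□□□□□□□□□1
Step 11: δ(r0, □) = (r0, □, L) → [r0]□□□□□□□□□□1
Step 12: δ(r0, □) = (r0, □, L) → [r0]□□□□□□□□□□□1
Step 13: δ(r0, □) = (r0, □, L) → [r0]□□□□□□□□□□□□1
Step 14: δ(r0, □) = (r0, □, L) → [r0]□□□□□□□□□□□□□1
Step 15: δ(r0, □) = (r0, □, L) → [r0]□□□□□□□□□□□□□□1
Step 16: δ(r0, □) = (r0, □, L) → [r0]□□□□□□□□□□□□□□□1

The machine has not reached a halting state after 16 steps.
The machine did not halt within the 16-step bound.

Answer: No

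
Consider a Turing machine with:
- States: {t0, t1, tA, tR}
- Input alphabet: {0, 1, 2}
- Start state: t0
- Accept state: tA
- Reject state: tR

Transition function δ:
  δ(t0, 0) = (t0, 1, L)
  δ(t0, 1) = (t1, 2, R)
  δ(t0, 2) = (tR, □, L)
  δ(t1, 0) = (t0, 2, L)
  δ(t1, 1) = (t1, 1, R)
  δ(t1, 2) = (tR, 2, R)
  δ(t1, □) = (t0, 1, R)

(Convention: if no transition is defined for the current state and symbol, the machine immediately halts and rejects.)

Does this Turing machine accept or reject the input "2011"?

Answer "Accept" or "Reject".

Execution trace:
Initial: [t0]2011
Step 1: δ(t0, 2) = (tR, □, L) → [tR]□□011

The machine reaches the reject state tR and halts.

Answer: Reject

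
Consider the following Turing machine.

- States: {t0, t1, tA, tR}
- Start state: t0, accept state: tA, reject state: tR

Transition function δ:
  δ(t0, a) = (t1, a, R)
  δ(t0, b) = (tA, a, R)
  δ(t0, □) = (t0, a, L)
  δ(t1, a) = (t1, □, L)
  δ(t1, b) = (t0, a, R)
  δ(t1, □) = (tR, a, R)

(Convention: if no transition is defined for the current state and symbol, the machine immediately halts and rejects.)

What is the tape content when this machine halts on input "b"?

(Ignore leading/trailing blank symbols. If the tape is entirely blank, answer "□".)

Execution trace:
Initial: [t0]b
Step 1: δ(t0, b) = (tA, a, R) → a[tA]□

The machine reaches the accept state tA and halts.

Final tape (ignoring leading/trailing blanks): a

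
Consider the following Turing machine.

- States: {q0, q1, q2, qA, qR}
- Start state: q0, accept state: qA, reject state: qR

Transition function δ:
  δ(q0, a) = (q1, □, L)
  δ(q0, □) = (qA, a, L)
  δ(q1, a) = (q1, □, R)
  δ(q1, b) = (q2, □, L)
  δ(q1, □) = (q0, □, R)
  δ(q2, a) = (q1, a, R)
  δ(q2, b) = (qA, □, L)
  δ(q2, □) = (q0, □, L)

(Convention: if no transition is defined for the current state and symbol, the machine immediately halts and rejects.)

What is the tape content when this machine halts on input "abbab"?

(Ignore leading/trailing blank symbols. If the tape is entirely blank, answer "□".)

Execution trace:
Initial: [q0]abbab
Step 1: δ(q0, a) = (q1, □, L) → [q1]□□bbab
Step 2: δ(q1, □) = (q0, □, R) → □[q0]□bbab
Step 3: δ(q0, □) = (qA, a, L) → [qA]□abbab

The machine reaches the accept state qA and halts.

Final tape (ignoring leading/trailing blanks): abbab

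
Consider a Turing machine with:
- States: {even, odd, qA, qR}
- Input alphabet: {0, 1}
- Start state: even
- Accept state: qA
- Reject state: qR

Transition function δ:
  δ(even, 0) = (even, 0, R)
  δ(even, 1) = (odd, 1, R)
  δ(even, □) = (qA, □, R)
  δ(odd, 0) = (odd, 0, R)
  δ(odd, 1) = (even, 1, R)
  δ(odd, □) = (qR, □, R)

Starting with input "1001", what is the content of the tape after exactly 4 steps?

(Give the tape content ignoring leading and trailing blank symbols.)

Execution trace:
Initial: [even]1001
Step 1: δ(even, 1) = (odd, 1, R) → 1[odd]001
Step 2: δ(odd, 0) = (odd, 0, R) → 10[odd]01
Step 3: δ(odd, 0) = (odd, 0, R) → 100[odd]1
Step 4: δ(odd, 1) = (even, 1, R) → 1001[even]□

After 4 steps, the tape (ignoring leading/trailing blanks) is: 1001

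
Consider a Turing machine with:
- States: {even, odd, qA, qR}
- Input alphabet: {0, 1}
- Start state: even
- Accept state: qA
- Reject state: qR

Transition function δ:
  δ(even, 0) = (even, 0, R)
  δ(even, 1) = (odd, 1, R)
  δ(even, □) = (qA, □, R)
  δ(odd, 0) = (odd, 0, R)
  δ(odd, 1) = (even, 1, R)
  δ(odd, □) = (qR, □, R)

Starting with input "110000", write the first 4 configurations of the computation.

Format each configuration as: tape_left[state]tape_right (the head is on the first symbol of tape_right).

Transitions applied:
Step 1: δ(even, 1) = (odd, 1, R)
Step 2: δ(odd, 1) = (even, 1, R)
Step 3: δ(even, 0) = (even, 0, R)

The first 4 configurations are:
[even]110000 ⊢ 1[odd]10000 ⊢ 11[even]0000 ⊢ 110[even]000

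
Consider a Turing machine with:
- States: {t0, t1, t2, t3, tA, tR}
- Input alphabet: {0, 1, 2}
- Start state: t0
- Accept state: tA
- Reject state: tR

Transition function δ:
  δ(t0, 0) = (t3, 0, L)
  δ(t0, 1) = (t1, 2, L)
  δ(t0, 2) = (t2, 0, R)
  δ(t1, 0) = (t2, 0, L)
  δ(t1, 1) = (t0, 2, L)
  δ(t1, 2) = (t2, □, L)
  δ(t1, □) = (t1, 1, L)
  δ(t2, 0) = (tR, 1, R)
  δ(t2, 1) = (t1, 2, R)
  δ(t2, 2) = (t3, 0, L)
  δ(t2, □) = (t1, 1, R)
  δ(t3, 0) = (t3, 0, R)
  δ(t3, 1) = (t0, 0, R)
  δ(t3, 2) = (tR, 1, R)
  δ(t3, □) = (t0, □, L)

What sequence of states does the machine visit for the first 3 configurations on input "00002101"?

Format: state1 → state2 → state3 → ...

Execution trace:
Initial: [t0]00002101
Step 1: δ(t0, 0) = (t3, 0, L) → [t3]□00002101
Step 2: δ(t3, □) = (t0, □, L) → [t0]□□00002101

No transition is defined for δ(t0, □). By convention the machine halts and rejects.

State sequence: t0 → t3 → t0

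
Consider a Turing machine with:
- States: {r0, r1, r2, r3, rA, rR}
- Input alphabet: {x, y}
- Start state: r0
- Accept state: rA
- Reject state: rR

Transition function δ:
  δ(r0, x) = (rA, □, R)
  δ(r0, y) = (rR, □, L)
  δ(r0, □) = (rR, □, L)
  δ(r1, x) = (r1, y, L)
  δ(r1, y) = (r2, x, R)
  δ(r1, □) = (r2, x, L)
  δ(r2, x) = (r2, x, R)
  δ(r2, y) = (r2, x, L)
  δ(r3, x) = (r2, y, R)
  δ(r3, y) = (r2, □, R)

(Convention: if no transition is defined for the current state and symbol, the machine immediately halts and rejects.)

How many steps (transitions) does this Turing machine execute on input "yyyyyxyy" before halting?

Execution trace:
Initial: [r0]yyyyyxyy
Step 1: δ(r0, y) = (rR, □, L) → [rR]□□yyyyxyy

The machine reaches the reject state rR and halts.

The machine executed 1 step before halting.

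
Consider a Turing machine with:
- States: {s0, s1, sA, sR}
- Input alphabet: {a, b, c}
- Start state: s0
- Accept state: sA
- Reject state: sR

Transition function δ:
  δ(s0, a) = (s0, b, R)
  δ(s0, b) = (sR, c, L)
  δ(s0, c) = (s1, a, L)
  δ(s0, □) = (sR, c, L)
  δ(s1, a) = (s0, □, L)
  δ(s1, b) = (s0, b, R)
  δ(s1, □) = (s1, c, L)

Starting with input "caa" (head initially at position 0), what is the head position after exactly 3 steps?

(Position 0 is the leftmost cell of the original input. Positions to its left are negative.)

Execution trace (head position shown):
Step 0: [s0]caa  (head at position 0)
Step 1: move left → [s1]□aaa  (head at position -1)
Step 2: move left → [s1]□caaa  (head at position -2)
Step 3: move left → [s1]□ccaaa  (head at position -3)

After 3 steps, the head is at position -3.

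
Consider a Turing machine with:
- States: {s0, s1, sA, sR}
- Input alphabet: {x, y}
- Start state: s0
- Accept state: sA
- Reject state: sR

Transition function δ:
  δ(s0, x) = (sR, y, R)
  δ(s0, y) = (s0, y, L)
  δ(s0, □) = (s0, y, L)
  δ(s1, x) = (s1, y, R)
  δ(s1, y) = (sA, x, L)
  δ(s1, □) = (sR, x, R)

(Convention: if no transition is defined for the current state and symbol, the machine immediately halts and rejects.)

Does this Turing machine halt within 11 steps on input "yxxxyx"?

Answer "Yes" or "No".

Execution trace:
Initial: [s0]yxxxyx
Step 1: δ(s0, y) = (s0, y, L) → [s0]□yxxxyx
Step 2: δ(s0, □) = (s0, y, L) → [s0]□yyxxxyx
Step 3: δ(s0, □) = (s0, y, L) → [s0]□yyyxxxyx
Step 4: δ(s0, □) = (s0, y, L) → [s0]□yyyyxxxyx
Step 5: δ(s0, □) = (s0, y, L) → [s0]□yyyyyxxxyx
Step 6: δ(s0, □) = (s0, y, L) → [s0]□yyyyyyxxxyx
Step 7: δ(s0, □) = (s0, y, L) → [s0]□yyyyyyyxxxyx
Step 8: δ(s0, □) = (s0, y, L) → [s0]□yyyyyyyyxxxyx
Step 9: δ(s0, □) = (s0, y, L) → [s0]□yyyyyyyyyxxxyx
Step 10: δ(s0, □) = (s0, y, L) → [s0]□yyyyyyyyyyxxxyx
Step 11: δ(s0, □) = (s0, y, L) → [s0]□yyyyyyyyyyyxxxyx

The machine has not reached a halting state after 11 steps.
The machine did not halt within the 11-step bound.

Answer: No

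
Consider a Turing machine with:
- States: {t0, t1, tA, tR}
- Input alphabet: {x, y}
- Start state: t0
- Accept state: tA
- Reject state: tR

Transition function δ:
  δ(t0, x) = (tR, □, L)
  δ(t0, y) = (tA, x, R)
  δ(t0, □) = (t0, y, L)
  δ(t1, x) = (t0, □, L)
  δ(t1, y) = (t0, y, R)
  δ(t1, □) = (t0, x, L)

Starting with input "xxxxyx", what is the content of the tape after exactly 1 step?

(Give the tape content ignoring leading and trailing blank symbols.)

Execution trace:
Initial: [t0]xxxxyx
Step 1: δ(t0, x) = (tR, □, L) → [tR]□□xxxyx

The machine reaches the reject state tR and halts.

After 1 step, the tape (ignoring leading/trailing blanks) is: xxxyx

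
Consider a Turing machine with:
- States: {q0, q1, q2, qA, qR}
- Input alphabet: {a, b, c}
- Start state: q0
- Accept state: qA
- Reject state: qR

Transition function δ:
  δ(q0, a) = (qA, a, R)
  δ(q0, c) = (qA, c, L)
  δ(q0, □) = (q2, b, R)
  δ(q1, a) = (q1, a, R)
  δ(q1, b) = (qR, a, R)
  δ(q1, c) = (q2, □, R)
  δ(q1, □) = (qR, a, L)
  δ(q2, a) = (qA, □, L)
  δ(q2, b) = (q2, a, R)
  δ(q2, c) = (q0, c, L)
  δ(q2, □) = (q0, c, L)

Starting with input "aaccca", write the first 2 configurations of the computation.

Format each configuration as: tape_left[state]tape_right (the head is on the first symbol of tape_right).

Transitions applied:
Step 1: δ(q0, a) = (qA, a, R)

The first 2 configurations are:
[q0]aaccca ⊢ a[qA]accca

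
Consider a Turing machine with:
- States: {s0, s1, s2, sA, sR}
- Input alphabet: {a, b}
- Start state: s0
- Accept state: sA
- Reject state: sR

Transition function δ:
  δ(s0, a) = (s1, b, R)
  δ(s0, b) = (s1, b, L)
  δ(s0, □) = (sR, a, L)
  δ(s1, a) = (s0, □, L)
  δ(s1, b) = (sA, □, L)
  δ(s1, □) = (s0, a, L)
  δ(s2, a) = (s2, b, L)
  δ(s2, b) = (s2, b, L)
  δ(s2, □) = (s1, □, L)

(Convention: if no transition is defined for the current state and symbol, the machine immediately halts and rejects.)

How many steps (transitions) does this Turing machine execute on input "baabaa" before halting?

Execution trace:
Initial: [s0]baabaa
Step 1: δ(s0, b) = (s1, b, L) → [s1]□baabaa
Step 2: δ(s1, □) = (s0, a, L) → [s0]□abaabaa
Step 3: δ(s0, □) = (sR, a, L) → [sR]□aabaabaa

The machine reaches the reject state sR and halts.

The machine executed 3 steps before halting.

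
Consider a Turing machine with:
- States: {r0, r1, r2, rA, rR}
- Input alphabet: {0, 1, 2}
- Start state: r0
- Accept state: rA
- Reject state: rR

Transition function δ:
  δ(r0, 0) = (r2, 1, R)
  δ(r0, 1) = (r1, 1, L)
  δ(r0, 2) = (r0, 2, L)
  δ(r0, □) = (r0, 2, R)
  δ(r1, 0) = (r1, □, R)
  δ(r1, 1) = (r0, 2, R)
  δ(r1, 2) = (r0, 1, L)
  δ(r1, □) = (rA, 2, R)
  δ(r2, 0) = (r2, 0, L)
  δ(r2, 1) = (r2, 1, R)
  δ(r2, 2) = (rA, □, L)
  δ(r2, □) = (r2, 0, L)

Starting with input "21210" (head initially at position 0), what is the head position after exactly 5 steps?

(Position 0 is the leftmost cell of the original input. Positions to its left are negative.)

Execution trace (head position shown):
Step 0: [r0]21210  (head at position 0)
Step 1: move left → [r0]□21210  (head at position -1)
Step 2: move right → 2[r0]21210  (head at position 0)
Step 3: move left → [r0]221210  (head at position -1)
Step 4: move left → [r0]□221210  (head at position -2)
Step 5: move right → 2[r0]221210  (head at position -1)

After 5 steps, the head is at position -1.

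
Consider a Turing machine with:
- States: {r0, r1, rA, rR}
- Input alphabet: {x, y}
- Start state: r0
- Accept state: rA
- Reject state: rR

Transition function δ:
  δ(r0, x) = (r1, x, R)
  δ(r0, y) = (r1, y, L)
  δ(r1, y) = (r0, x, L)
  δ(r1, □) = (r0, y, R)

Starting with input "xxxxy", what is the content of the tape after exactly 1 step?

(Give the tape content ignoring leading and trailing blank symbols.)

Execution trace:
Initial: [r0]xxxxy
Step 1: δ(r0, x) = (r1, x, R) → x[r1]xxxy

No transition is defined for δ(r1, x). By convention the machine halts and rejects.

After 1 step, the tape (ignoring leading/trailing blanks) is: xxxxy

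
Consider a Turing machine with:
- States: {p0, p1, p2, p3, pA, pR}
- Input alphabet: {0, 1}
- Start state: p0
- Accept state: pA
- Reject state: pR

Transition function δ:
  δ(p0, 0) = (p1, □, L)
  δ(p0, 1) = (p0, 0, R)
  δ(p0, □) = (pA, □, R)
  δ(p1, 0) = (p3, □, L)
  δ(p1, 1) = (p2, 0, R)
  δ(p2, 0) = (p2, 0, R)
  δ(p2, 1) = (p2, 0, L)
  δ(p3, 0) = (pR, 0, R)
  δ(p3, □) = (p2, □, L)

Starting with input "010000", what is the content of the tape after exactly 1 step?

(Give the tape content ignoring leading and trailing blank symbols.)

Execution trace:
Initial: [p0]010000
Step 1: δ(p0, 0) = (p1, □, L) → [p1]□□10000

No transition is defined for δ(p1, □). By convention the machine halts and rejects.

After 1 step, the tape (ignoring leading/trailing blanks) is: 10000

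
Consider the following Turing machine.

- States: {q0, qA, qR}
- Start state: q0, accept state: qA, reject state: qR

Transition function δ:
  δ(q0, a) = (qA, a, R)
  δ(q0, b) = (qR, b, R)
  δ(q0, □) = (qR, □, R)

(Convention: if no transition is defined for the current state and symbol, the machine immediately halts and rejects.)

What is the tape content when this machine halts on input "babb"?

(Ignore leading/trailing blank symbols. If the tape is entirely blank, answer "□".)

Execution trace:
Initial: [q0]babb
Step 1: δ(q0, b) = (qR, b, R) → b[qR]abb

The machine reaches the reject state qR and halts.

Final tape (ignoring leading/trailing blanks): babb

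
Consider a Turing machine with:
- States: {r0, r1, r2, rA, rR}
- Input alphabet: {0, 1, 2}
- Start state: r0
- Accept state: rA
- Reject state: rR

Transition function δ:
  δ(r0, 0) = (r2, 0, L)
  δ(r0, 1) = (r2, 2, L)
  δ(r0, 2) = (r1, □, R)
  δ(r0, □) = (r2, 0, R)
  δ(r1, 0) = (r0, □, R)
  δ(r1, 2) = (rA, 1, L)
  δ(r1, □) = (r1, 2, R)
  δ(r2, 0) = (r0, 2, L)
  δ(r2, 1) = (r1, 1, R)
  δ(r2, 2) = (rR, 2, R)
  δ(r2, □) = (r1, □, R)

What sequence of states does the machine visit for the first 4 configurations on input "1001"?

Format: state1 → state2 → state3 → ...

Execution trace:
Initial: [r0]1001
Step 1: δ(r0, 1) = (r2, 2, L) → [r2]□2001
Step 2: δ(r2, □) = (r1, □, R) → □[r1]2001
Step 3: δ(r1, 2) = (rA, 1, L) → [rA]□1001

The machine reaches the accept state rA and halts.

State sequence: r0 → r2 → r1 → rA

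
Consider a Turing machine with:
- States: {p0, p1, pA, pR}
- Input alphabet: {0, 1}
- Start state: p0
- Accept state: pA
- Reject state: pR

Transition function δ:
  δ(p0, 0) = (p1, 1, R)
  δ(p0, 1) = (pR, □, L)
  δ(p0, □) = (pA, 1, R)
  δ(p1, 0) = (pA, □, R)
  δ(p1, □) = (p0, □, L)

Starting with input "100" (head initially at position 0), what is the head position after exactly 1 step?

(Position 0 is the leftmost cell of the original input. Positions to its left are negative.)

Execution trace (head position shown):
Step 0: [p0]100  (head at position 0)
Step 1: move left → [pR]□□00  (head at position -1)

After 1 step, the head is at position -1.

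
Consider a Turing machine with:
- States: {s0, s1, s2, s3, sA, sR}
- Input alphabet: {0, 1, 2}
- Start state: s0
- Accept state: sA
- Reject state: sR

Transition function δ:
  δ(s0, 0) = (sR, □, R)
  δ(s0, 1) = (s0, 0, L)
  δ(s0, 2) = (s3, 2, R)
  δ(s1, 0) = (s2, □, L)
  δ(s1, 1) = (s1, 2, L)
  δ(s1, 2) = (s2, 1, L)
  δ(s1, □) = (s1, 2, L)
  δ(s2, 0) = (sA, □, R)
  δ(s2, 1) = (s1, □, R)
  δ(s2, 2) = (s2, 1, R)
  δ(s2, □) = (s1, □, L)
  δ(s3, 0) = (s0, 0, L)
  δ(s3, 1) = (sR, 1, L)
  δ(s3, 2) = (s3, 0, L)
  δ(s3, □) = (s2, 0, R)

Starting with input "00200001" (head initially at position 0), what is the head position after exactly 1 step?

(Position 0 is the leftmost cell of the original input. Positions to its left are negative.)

Execution trace (head position shown):
Step 0: [s0]00200001  (head at position 0)
Step 1: move right → □[sR]0200001  (head at position 1)

After 1 step, the head is at position 1.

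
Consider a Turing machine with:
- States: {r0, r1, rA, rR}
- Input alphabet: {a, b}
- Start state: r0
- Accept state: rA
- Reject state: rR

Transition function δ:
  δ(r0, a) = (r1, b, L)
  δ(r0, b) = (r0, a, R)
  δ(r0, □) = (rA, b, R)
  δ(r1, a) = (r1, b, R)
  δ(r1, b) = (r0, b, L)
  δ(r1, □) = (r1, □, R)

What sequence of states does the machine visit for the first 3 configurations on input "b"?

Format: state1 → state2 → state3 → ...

Execution trace:
Initial: [r0]b
Step 1: δ(r0, b) = (r0, a, R) → a[r0]□
Step 2: δ(r0, □) = (rA, b, R) → ab[rA]□

The machine reaches the accept state rA and halts.

State sequence: r0 → r0 → rA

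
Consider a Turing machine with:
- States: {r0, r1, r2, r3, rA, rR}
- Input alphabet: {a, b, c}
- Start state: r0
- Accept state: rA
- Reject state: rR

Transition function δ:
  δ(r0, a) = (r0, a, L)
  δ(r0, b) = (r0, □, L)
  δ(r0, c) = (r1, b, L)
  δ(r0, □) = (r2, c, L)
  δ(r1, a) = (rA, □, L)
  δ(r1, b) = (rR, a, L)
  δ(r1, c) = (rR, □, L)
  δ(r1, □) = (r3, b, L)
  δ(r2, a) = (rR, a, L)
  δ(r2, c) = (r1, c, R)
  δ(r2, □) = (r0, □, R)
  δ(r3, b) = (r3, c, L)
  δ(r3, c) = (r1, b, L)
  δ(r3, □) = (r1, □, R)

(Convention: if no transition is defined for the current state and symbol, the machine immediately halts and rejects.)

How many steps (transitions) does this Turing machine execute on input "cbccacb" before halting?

Execution trace:
Initial: [r0]cbccacb
Step 1: δ(r0, c) = (r1, b, L) → [r1]□bbccacb
Step 2: δ(r1, □) = (r3, b, L) → [r3]□bbbccacb
Step 3: δ(r3, □) = (r1, □, R) → □[r1]bbbccacb
Step 4: δ(r1, b) = (rR, a, L) → [rR]□abbccacb

The machine reaches the reject state rR and halts.

The machine executed 4 steps before halting.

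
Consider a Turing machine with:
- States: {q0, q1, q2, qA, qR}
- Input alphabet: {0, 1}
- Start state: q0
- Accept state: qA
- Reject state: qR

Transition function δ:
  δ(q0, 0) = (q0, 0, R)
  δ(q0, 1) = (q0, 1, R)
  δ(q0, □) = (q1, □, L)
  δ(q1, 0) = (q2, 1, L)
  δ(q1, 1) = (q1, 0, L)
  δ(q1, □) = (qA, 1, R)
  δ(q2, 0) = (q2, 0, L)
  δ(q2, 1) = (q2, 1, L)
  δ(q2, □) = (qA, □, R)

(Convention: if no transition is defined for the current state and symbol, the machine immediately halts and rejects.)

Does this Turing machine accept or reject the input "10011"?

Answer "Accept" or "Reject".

Execution trace:
Initial: [q0]10011
Step 1: δ(q0, 1) = (q0, 1, R) → 1[q0]0011
Step 2: δ(q0, 0) = (q0, 0, R) → 10[q0]011
Step 3: δ(q0, 0) = (q0, 0, R) → 100[q0]11
Step 4: δ(q0, 1) = (q0, 1, R) → 1001[q0]1
Step 5: δ(q0, 1) = (q0, 1, R) → 10011[q0]□
Step 6: δ(q0, □) = (q1, □, L) → 1001[q1]1□
Step 7: δ(q1, 1) = (q1, 0, L) → 100[q1]10□
Step 8: δ(q1, 1) = (q1, 0, L) → 10[q1]000□
Step 9: δ(q1, 0) = (q2, 1, L) → 1[q2]0100□
Step 10: δ(q2, 0) = (q2, 0, L) → [q2]10100□
Step 11: δ(q2, 1) = (q2, 1, L) → [q2]□10100□
Step 12: δ(q2, □) = (qA, □, R) → □[qA]10100□

The machine reaches the accept state qA and halts.

Answer: Accept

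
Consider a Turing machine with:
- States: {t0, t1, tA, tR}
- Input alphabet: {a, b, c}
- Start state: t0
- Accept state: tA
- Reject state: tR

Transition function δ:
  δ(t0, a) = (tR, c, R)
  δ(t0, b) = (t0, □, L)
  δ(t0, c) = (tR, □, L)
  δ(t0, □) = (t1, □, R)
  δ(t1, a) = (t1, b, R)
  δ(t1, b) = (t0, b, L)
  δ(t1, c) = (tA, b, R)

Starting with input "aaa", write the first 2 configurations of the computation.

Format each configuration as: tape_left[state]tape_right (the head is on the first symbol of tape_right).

Transitions applied:
Step 1: δ(t0, a) = (tR, c, R)

The first 2 configurations are:
[t0]aaa ⊢ c[tR]aa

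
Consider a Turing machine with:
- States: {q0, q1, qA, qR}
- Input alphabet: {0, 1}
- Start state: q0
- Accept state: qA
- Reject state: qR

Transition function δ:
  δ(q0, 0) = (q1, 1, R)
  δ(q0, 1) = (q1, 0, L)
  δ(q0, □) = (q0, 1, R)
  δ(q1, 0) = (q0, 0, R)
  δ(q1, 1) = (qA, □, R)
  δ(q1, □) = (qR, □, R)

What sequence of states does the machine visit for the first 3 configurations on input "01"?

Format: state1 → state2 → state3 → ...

Execution trace:
Initial: [q0]01
Step 1: δ(q0, 0) = (q1, 1, R) → 1[q1]1
Step 2: δ(q1, 1) = (qA, □, R) → 1□[qA]□

The machine reaches the accept state qA and halts.

State sequence: q0 → q1 → qA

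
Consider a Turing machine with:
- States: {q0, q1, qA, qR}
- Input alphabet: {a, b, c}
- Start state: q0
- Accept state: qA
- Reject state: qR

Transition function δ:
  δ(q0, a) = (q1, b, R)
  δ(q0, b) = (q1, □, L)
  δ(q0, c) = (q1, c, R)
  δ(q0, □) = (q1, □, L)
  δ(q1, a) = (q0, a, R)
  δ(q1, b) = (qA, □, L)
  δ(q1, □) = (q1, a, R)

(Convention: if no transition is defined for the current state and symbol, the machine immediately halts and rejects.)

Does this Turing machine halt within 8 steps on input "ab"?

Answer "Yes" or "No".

Execution trace:
Initial: [q0]ab
Step 1: δ(q0, a) = (q1, b, R) → b[q1]b
Step 2: δ(q1, b) = (qA, □, L) → [qA]b□

The machine reaches the accept state qA and halts.
The machine halted after 2 steps (within the 8-step bound).

Answer: Yes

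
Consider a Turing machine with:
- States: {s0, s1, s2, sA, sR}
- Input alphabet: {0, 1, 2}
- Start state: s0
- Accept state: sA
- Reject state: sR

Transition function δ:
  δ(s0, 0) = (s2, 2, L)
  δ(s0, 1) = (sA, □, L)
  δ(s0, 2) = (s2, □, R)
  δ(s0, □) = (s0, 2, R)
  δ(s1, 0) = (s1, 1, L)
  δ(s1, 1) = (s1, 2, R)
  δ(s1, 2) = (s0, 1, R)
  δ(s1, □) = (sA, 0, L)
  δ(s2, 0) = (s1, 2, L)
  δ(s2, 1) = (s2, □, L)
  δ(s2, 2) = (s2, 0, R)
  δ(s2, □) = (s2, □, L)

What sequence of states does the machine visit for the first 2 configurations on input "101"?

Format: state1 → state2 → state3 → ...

Execution trace:
Initial: [s0]101
Step 1: δ(s0, 1) = (sA, □, L) → [sA]□□01

The machine reaches the accept state sA and halts.

State sequence: s0 → sA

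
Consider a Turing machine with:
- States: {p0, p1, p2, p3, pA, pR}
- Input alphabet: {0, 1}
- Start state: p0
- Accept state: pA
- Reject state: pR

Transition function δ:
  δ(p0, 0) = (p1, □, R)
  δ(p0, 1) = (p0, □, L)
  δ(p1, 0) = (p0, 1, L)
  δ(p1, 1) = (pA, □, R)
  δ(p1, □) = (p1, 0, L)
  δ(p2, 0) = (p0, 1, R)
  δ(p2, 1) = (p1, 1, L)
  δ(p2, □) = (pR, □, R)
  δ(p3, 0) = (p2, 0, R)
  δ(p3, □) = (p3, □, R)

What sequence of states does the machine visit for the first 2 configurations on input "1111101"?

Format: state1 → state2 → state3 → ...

Execution trace:
Initial: [p0]1111101
Step 1: δ(p0, 1) = (p0, □, L) → [p0]□□111101

No transition is defined for δ(p0, □). By convention the machine halts and rejects.

State sequence: p0 → p0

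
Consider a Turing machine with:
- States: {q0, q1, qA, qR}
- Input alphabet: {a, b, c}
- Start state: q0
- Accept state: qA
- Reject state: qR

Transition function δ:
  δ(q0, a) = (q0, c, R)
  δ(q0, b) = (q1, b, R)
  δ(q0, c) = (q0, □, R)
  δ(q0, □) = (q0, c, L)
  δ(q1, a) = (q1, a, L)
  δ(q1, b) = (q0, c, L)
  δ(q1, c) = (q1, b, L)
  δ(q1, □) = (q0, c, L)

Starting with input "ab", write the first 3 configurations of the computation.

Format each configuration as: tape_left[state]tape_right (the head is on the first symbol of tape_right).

Transitions applied:
Step 1: δ(q0, a) = (q0, c, R)
Step 2: δ(q0, b) = (q1, b, R)

The first 3 configurations are:
[q0]ab ⊢ c[q0]b ⊢ cb[q1]□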